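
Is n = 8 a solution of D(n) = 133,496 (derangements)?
D(8) = (8-1)·[D(7) + D(6)] = 7·[1,854 + 265] = 14,833, which does not equal 133,496.
Final answer: No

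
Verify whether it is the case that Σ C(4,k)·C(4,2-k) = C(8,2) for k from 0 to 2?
True

Reasoning: Vandermonde's identity gives C(8,2) = 28; RHS C(8,2) = 28.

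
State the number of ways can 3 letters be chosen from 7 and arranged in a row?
210

P(7,3) = 7!/(7-3)! = 210.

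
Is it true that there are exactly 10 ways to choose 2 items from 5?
True

Explanation: C(5,2) = 10.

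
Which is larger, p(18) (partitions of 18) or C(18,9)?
C(18,9)

Pentagonal recurrence p(n) = p(n−1) + p(n−2) − p(n−5) − p(n−7) + …: p(18) = p(17) + p(16) − p(13) − p(11) + p(6) + p(3) = 297 + 231 − 101 − 56 + 11 + 3 = 385; C(18,9) = 48,620.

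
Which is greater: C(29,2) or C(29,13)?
C(29,13)

Explanation: C(29,2)=406, C(29,13)=67,863,915.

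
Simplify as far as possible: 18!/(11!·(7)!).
31,824

Working:
This is C(18,11) = 31,824.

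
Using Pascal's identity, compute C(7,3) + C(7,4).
70

Reasoning: C(7,3) + C(7,4) = C(8,4) = 70.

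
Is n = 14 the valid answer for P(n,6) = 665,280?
P(14,6) = 14·13·12·11·10·9 = 2,162,160, which does not equal 665,280.
Final answer: No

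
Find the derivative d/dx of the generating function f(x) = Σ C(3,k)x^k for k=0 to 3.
Σ k·C(3,k)x^(k-1) for k=1 to 3

Reasoning: Term-by-term differentiation gives Σ k·C(3,k)x^{k-1} for k=1 to 3.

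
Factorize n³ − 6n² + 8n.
n³ − 6n² + 8n = n(n² − 6n + 8) = n(n − 2)(n − 4).
Final answer: n(n − 2)(n − 4)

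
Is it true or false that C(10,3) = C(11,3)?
LHS = C(10,3) = 120; RHS = C(11,3) = 165. 120 ≠ 165, so the statement does not hold.

Answer: False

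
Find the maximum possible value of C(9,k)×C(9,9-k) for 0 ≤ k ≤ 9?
15,876
C(9,k)·C(9,9-k) = C(9,k)², maximised at the centre k = 4: C(9,4)² = 15,876.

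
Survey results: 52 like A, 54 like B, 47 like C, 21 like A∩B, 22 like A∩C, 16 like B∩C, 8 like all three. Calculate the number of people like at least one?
102

|A∪B∪C| = 52+54+47-21-22-16+8 = 102.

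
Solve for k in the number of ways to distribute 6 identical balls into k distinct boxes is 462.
6

Solution: Stars and bars: the count is C(6+k−1, k−1), increasing in k. k=4: C(9,3) = 84, k=5: C(10,4) = 210, k=6: C(11,5) = 462 ✓. So k = 6.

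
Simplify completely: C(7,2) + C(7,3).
By Pascal's identity: C(8,3) = 56.
Final answer: 56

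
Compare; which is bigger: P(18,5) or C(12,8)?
P(18,5)=1,028,160, C(12,8)=495.
Final answer: P(18,5)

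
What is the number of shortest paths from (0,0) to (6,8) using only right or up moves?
Choose 6 rights from 14 moves: C(14,6) = 3,003.
Final answer: 3,003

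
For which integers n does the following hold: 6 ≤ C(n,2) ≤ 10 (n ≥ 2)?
4, 5

C(3,2)=3; C(4,2)=6; C(5,2)=10; C(6,2)=15. So valid n = 4, 5.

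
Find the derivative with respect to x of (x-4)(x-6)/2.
(2x - 10)/2

Explanation: d/dx[(x-4)(x-6)] = (x-6) + (x-4) = 2x - 10. Dividing by 2 gives (2x - 10)/2.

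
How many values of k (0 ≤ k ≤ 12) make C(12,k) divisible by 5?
4

Checking C(12,k) mod 5 for k = 0..12: divisible at k = 3, 4, 8, 9. That's 4 values.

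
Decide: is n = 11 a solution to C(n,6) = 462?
Yes

C(11,6) = 11·10·9·8·7·6/6! = 332,640/720 = 462, which equals 462.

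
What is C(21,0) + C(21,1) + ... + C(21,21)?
Sum of binomial coefficients = 2^21 = 2,097,152.

Answer: 2,097,152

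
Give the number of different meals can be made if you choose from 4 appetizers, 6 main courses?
24

Working:
By the multiplication principle: 4 × 6 = 24.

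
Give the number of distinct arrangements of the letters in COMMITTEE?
45,360

Reasoning: Word has 9 letters (C=1, O=1, M=2, I=1, T=2, E=2). Arrangements: 9!/Π(k!) = 45,360.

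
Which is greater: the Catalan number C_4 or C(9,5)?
C(9,5)

Reasoning: C_4 = C(8,4)/(4+1) = 70/5 = 14; C(9,5) = 126.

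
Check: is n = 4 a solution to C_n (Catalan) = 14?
Yes

Reasoning: C_4 = C(8,4)/(4+1) = 70/5 = 14, which equals 14.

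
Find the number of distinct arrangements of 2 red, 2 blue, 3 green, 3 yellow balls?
25,200
Multinomial: 10!/(2! × 2! × 3! × 3!) = 25,200.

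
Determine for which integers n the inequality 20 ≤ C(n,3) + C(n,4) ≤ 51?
6

Working:
C(5,3)+C(5,4)=15; C(6,3)+C(6,4)=35; C(7,3)+C(7,4)=70. So valid n = 6.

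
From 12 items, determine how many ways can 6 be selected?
924

Working:
C(12,6) = 12! / (6! × (12-6)!)
         = 12! / (6! × 6!)
         = 924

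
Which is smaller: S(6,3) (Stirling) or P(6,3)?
S(6,3)

Solution: S(6,3) = 3·S(5,3) + S(5,2) = 3·25 + 15 = 90; P(6,3) = 120.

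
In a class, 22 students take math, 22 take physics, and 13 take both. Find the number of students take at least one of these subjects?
31

Solution: |A∪B| = |A|+|B|-|A∩B| = 22+22-13 = 31.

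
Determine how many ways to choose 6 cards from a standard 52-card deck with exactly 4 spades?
529,815

13 spades and 39 non-spades: C(13,4) × C(39,2) = 715 × 741 = 529,815.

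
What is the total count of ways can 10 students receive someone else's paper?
Using D(n) = (n-1)[D(n-1) + D(n-2)]:
D(10) = (10-1) × [D(9) + D(8)]
      = 9 × [133496 + 14833]
      = 9 × 148329
      = 1,334,961

Answer: 1,334,961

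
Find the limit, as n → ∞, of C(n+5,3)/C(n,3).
1
Both numerator and denominator grow as n^3/3! for large n, so the ratio → 1.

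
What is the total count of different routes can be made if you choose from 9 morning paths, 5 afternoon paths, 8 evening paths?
360

Reasoning: By the multiplication principle: 9 × 5 × 8 = 360.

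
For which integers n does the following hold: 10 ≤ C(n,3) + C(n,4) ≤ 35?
5, 6

C(4,3)+C(4,4)=5; C(5,3)+C(5,4)=15; C(6,3)+C(6,4)=35; C(7,3)+C(7,4)=70. So valid n = 5, 6.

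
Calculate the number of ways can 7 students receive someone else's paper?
1,854

Explanation: Using D(n) = (n-1)[D(n-1) + D(n-2)]:
D(7) = (7-1) × [D(6) + D(5)]
      = 6 × [265 + 44]
      = 6 × 309
      = 1,854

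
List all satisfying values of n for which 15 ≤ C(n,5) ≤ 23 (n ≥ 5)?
C(6,5)=6; C(7,5)=21; C(8,5)=56. So valid n = 7.
Final answer: 7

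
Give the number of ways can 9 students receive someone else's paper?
133,496
Using D(n) = (n-1)[D(n-1) + D(n-2)]:
D(9) = (9-1) × [D(8) + D(7)]
      = 8 × [14833 + 1854]
      = 8 × 16687
      = 133,496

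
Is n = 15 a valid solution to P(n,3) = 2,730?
Yes

Reasoning: P(15,3) = 15·14·13 = 2,730, which equals 2,730.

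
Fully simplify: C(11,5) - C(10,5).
210
C(11,5) - C(10,5) = C(10,4) = 210.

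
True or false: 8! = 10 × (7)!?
False

Explanation: 8! = 8 × 7! = 40,320, but 10 × 7! = 50,400.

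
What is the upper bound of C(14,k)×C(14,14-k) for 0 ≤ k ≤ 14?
11,778,624

Working:
C(14,k)·C(14,14-k) = C(14,k)², maximised at the centre k = 7: C(14,7)² = 11,778,624.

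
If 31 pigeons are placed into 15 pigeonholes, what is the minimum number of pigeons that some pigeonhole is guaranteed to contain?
3

Solution: Pigeonhole: ⌈31/15⌉ = 3.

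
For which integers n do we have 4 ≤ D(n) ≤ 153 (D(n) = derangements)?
4, 5

Working:
Using D(n) = (n−1)[D(n−1) + D(n−2)] with D(1)=0, D(2)=1: D(3)=2; D(4)=9; D(5)=44; D(6)=265. So valid n = 4, 5.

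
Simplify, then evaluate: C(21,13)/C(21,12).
9/13
C(n,k+1)/C(n,k) = (n−k)/(k+1). Here (21−12)/(12+1) = 9/13 = 9/13.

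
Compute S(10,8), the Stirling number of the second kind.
750

Reasoning: Using the Stirling recurrence: S(n,k) = k·S(n-1,k) + S(n-1,k-1)
S(10,8) = 8·S(9,8) + S(9,7)
         = 8·36 + 462
         = 288 + 462
         = 750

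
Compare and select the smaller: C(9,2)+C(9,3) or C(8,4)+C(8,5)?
C(9,2)+C(9,3)

Reasoning: First=120, Second=126.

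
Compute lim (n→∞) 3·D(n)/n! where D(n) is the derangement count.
3/e

Solution: D(n)/n! → 1/e, so 3·D(n)/n! → 3/e.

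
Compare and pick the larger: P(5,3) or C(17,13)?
C(17,13)

Solution: P(5,3)=60, C(17,13)=2,380.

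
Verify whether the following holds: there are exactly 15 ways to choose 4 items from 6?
True
C(6,4) = 15.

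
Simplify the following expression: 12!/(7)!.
95,040
This equals 12×11×...×8 = 95,040.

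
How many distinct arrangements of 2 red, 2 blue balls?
6

Multinomial: 4!/(2! × 2!) = 6.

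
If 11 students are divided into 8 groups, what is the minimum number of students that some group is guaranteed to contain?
2
Pigeonhole: ⌈11/8⌉ = 2.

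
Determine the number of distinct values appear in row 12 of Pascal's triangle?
7

Explanation: Row 12 has entries C(12,0)..C(12,12); by symmetry C(12,k)=C(12,12-k), giving 7 distinct values.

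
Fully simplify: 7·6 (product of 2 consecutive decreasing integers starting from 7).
42
This is P(7,2) = 7!/(5)! = 42.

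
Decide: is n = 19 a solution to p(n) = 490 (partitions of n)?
Yes

Pentagonal recurrence p(n) = p(n−1) + p(n−2) − p(n−5) − p(n−7) + …: p(19) = p(18) + p(17) − p(14) − p(12) + p(7) + p(4) = 385 + 297 − 135 − 77 + 15 + 5 = 490, which equals 490.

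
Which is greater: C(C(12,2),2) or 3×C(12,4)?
C(C(12,2),2)

Solution: C(C(12,2),2)=2,145, 3×C(12,4)=1,485.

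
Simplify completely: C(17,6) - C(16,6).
4,368

Working:
C(17,6) - C(16,6) = C(16,5) = 4,368.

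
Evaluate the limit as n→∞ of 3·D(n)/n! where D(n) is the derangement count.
D(n)/n! → 1/e, so 3·D(n)/n! → 3/e.

Answer: 3/e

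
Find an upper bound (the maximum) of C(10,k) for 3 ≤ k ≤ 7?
C(10,k) is maximised at the centre of the row: C(10,5) = 252.
Final answer: 252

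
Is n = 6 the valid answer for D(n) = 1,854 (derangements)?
No

Explanation: D(6) = (6-1)·[D(5) + D(4)] = 5·[44 + 9] = 265, which does not equal 1,854.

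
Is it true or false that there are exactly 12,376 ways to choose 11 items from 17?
True

Reasoning: C(17,11) = 12,376.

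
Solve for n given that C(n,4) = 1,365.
15
C(n,4) = n(n−1)(n−2)(n−3)/4! is increasing in n, and n(n−1)(n−2)(n−3) = 4!·1,365 = 32,760 ≈ (n−1.5)^4 gives n ≈ 15.0. Check: C(13,4) = 715, C(14,4) = 1,001, C(15,4) = 1,365 ✓. So n = 15.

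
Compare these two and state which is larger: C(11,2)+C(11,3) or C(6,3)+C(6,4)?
C(11,2)+C(11,3)

Explanation: First=220, Second=35.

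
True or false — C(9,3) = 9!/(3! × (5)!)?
False

Solution: The correct denominator is 3!×6!, giving C(9,3) = 84; the stated RHS is 9!/(3!×5!) = 504 ≠ 84, so the statement does not hold.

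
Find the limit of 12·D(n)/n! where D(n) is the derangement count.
12/e

Reasoning: D(n)/n! → 1/e, so 12·D(n)/n! → 12/e.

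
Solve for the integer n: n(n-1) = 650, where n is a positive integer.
26
n² − n − 650 = 0, so n = (1 ± √(1 + 4·650))/2 = (1 ± √2,601)/2 = (1 ± 51)/2, i.e. n = 26 or n = -25. Taking the positive root, n = 26 (check: 26×25 = 650).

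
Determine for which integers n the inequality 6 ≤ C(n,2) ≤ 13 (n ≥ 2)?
4, 5

Working:
C(3,2)=3; C(4,2)=6; C(5,2)=10; C(6,2)=15. So valid n = 4, 5.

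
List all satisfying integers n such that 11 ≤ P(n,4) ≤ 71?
P(3,4)=0; P(4,4)=24; P(5,4)=120. So valid n = 4.

Answer: 4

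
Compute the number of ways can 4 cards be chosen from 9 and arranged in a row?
3,024
P(9,4) = 9!/(9-4)! = 3,024.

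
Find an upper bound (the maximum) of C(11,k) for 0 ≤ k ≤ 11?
Maximum at k = 5 or k = 6: C(11,5) = 462.
Final answer: 462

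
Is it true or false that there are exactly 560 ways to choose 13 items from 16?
True

Working:
C(16,13) = 560.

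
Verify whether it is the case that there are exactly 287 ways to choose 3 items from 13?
C(13,3) = 286 ≠ 287.

Answer: False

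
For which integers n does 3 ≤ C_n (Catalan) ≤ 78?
3, 4, 5

Reasoning: C_2=2; C_3=5; C_4=14; C_5=42; C_6=132. So valid n = 3, 4, 5.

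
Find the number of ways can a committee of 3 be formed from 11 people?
165
C(11,3) = 11! / (3! × (11-3)!)
         = 11! / (3! × 8!)
         = 165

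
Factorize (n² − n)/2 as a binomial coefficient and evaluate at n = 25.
C(n,2); C(25,2) = 300

Working:
(n² − n)/2 = n(n−1)/2 = C(n,2). At n = 25: C(25,2) = 300.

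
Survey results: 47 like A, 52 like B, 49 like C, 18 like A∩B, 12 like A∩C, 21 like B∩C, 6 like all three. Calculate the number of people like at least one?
103

|A∪B∪C| = 47+52+49-18-12-21+6 = 103.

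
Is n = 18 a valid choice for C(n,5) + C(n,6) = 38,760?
No

C(18,5) + C(18,6) = 8,568 + 18,564 = 27,132, which does not equal 38,760.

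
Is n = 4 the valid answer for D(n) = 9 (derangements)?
Yes

Reasoning: D(4) = (4-1)·[D(3) + D(2)] = 3·[2 + 1] = 9, which equals 9.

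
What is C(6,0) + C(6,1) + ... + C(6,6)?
64

Working:
Sum of binomial coefficients = 2^6 = 64.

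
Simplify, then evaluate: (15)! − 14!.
(15)! − 14! = (15)·14! − 14! = (15−1)·14! = 14·14! = 1,220,496,076,800.
Final answer: 1,220,496,076,800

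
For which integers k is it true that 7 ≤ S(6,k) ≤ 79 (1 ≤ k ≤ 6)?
2, 4, 5
S(6,1)=1; S(6,2)=31; S(6,3)=90; S(6,4)=65; S(6,5)=15; S(6,6)=1. So valid k = 2, 4, 5.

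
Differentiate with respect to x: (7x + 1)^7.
Chain rule: 7(7x+1)^{6} × 7 = 49(7x+1)^{6}.
Final answer: 49(7x + 1)^6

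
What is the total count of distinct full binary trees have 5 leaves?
Using the Catalan number formula: C_n = C(2n, n) / (n+1)
C_4 = C(8, 4) / (4+1)
     = 70 / 5
     = 14
Final answer: 14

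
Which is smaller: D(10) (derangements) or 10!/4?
10!/4

Solution: D(10) = (10-1)·[D(9) + D(8)] = 9·[133,496 + 14,833] = 1,334,961; 10!/4 = 3,628,800/4 = 907,200.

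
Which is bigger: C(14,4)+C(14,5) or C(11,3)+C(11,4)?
C(14,4)+C(14,5)

Working:
First=3,003, Second=495.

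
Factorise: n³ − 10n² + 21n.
n(n − 3)(n − 7)

Working:
n³ − 10n² + 21n = n(n² − 10n + 21) = n(n − 3)(n − 7).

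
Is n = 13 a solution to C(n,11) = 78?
C(13,11) = 13·12·11·10·9·8·7·6·5·4·3/11! = 3,113,510,400/39,916,800 = 78, which equals 78.

Answer: Yes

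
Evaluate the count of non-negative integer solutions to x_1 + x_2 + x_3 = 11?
78

Working:
C(11+3-1, 3-1) = 78.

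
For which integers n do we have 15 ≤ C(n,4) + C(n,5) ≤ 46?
6

Solution: C(5,4)+C(5,5)=6; C(6,4)+C(6,5)=21; C(7,4)+C(7,5)=56. So valid n = 6.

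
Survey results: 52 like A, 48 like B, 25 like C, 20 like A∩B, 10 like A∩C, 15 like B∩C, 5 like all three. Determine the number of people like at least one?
85

|A∪B∪C| = 52+48+25-20-10-15+5 = 85.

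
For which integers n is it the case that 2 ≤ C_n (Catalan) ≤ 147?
2, 3, 4, 5, 6

Reasoning: C_1=1; C_2=2; C_3=5; C_4=14; C_5=42; C_6=132; C_7=429. So valid n = 2, 3, 4, 5, 6.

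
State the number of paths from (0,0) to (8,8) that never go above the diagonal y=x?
Counted by the Catalan number C_8: C_8 = C(16,8)/(8+1) = 12,870/9 = 1,430.

Answer: 1,430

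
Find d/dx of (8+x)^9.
Using the power rule: d/dx (8+x)^9 = 9(8+x)^{8}.

Answer: 9(8+x)^8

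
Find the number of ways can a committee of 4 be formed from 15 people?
1,365
C(15,4) = 15! / (4! × (15-4)!)
         = 15! / (4! × 11!)
         = 1,365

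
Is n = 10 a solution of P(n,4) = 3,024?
No
P(10,4) = 10·9·8·7 = 5,040, which does not equal 3,024.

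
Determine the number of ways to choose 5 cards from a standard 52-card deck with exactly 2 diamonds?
712,842

Solution: 13 diamonds and 39 non-diamonds: C(13,2) × C(39,3) = 78 × 9139 = 712,842.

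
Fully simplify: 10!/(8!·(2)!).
45

Explanation: This is C(10,8) = 45.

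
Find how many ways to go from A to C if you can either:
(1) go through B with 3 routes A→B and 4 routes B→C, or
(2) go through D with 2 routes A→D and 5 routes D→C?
22

Explanation: Route via B: 3×4=12. Route via D: 2×5=10. Total: 22.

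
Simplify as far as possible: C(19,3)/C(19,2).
17/3
C(n,k+1)/C(n,k) = (n−k)/(k+1). Here (19−2)/(2+1) = 17/3 = 17/3.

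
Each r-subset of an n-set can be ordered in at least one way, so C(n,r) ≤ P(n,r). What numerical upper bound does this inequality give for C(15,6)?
3,603,600

Explanation: P(15,6) = 15·14·13·12·11·10 = 3,603,600, so C(15,6) ≤ 3,603,600. (The bound is loose by a factor of 6! = 720: C(15,6) = 3,603,600/720 = 5,005.)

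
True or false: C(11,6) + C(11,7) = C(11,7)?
False

Solution: Pascal's identity gives C(12,7) = 792, whereas C(11,7) = 330.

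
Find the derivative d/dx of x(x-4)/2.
(2x - 4)/2

Reasoning: d/dx[(x-0)(x-4)] = (x-4) + (x-0) = 2x - 4. Dividing by 2 gives (2x - 4)/2.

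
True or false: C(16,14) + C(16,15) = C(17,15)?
True

Reasoning: Pascal's identity C(n,k) + C(n,k+1) = C(n+1,k+1): 120 + 16 = 136 = C(17,15).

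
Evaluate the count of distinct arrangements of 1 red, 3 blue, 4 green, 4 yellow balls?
138,600

Working:
Multinomial: 12!/(1! × 3! × 4! × 4!) = 138,600.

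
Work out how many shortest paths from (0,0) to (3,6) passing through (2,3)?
40

Reasoning: To (2,3): C(5,2)=10. From there: C(4,1)=4. Total: 40.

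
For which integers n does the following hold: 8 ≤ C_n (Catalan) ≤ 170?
4, 5, 6

Reasoning: C_3=5; C_4=14; C_5=42; C_6=132; C_7=429. So valid n = 4, 5, 6.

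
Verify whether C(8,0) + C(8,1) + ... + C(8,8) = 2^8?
True

Explanation: Binomial theorem with x = y = 1: Σ C(8,i) = (1+1)^8 = 2^8 = 256. The statement holds.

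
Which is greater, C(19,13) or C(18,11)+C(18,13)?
C(18,11)+C(18,13)

Reasoning: C(19,13)=27,132; C(18,11)+C(18,13)=31,824+8,568=40,392.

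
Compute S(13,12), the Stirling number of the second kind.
Using the Stirling recurrence: S(n,k) = k·S(n-1,k) + S(n-1,k-1)
S(13,12) = 12·S(12,12) + S(12,11)
         = 12·1 + 66
         = 12 + 66
         = 78

Answer: 78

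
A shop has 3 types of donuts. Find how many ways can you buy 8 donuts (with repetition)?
45
Stars and bars: C(8+3-1, 8) = C(10, 8) = 45.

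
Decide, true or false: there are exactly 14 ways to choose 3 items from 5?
C(5,3) = 10 ≠ 14.

Answer: False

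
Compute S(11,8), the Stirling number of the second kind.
Using the Stirling recurrence: S(n,k) = k·S(n-1,k) + S(n-1,k-1)
S(11,8) = 8·S(10,8) + S(10,7)
         = 8·750 + 5880
         = 6000 + 5880
         = 11,880
Final answer: 11,880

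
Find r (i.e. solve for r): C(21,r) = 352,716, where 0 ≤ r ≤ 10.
10

Working:
C(21,r) is increasing for 0 ≤ r ≤ 10. Stepping up (C(21,r+1) = C(21,r)·(21−r)/(r+1)): C(21,1) = 21, C(21,2) = 210, C(21,3) = 1,330, C(21,4) = 5,985, C(21,5) = 20,349, C(21,6) = 54,264, C(21,7) = 116,280, C(21,8) = 203,490, C(21,9) = 293,930, C(21,10) = 352,716 ✓. So r = 10.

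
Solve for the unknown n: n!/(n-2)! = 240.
16

n!/(n-2)! = n×(n-1), a product of 2 consecutive integers ≈ (n−0.5)^2. 240^(1/2) + 0.5 ≈ 16.0; check n = 16: 16×15 = 240 ✓. So n = 16.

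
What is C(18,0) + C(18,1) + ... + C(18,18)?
262,144

Explanation: Sum of binomial coefficients = 2^18 = 262,144.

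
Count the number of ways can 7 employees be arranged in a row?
Arrangements of 7 distinct objects: 7! = 5,040.
Final answer: 5,040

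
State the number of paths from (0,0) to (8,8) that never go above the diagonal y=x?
Counted by the Catalan number C_8: C_8 = C(16,8)/(8+1) = 12,870/9 = 1,430.
Final answer: 1,430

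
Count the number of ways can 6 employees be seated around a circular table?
Circular arrangements: (6-1)! = 120.

Answer: 120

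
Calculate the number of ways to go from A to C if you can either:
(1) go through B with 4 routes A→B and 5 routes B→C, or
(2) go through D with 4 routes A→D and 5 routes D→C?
40

Solution: Route via B: 4×5=20. Route via D: 4×5=20. Total: 40.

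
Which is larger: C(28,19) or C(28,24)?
C(28,19)

C(28,19)=6,906,900, C(28,24)=20,475.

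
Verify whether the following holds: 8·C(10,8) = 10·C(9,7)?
Absorption identity k·C(n,k) = n·C(n-1,k-1). LHS = 8·45 = 360; RHS = 10·36 = 360.

Answer: True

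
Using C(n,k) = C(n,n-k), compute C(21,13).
203,490

Reasoning: C(21,13) = C(21,8) = 203,490.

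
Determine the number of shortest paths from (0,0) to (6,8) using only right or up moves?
3,003

Choose 6 rights from 14 moves: C(14,6) = 3,003.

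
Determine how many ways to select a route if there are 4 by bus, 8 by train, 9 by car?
21

Working:
By the addition principle: 4 + 8 + 9 = 21.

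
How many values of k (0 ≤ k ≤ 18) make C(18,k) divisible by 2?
15

Checking C(18,k) mod 2 for k = 0..18: divisible at k = 1, 3, 4, 5, 6, 7, 8, 9, 10, 11, 12, 13, 14, 15, 17. That's 15 values.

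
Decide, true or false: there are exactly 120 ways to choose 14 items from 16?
True

Working:
C(16,14) = 120.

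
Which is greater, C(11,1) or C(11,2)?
C(11,2)

Solution: C(11,1)=11, C(11,2)=55.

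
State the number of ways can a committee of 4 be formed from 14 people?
1,001

Solution: C(14,4) = 14! / (4! × (14-4)!)
         = 14! / (4! × 10!)
         = 1,001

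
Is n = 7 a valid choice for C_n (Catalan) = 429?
Yes

C_7 = C(14,7)/(7+1) = 3,432/8 = 429, which equals 429.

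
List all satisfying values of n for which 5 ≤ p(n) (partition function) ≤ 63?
4, 5, 6, 7, 8, 9, 10, 11

Tabulating p(n) via p(n) = p(n−1) + p(n−2) − p(n−5) − p(n−7) + …: p(3)=3; p(4)=5; p(5)=7; p(6)=11; p(7)=15; p(8)=22; p(9)=30; p(10)=42; p(11)=56; p(12)=77. So valid n = 4, 5, 6, 7, 8, 9, 10, 11.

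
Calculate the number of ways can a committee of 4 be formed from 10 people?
210
C(10,4) = 10! / (4! × (10-4)!)
         = 10! / (4! × 6!)
         = 210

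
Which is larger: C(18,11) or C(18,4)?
C(18,11)

Explanation: C(18,11)=31,824, C(18,4)=3,060.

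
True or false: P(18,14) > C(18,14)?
P(18,14) = 266,765,571,072,000 and C(18,14) = 3,060; P(n,r) = r! × C(n,r) so P > C whenever r ≥ 2.

Answer: True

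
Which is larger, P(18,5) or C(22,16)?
P(18,5)

Explanation: P(18,5)=1,028,160, C(22,16)=74,613.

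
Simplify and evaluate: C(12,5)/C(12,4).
8/5

Solution: C(n,k+1)/C(n,k) = (n−k)/(k+1). Here (12−4)/(4+1) = 8/5 = 8/5.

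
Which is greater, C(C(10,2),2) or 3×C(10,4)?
C(C(10,2),2)

Solution: C(C(10,2),2)=990, 3×C(10,4)=630.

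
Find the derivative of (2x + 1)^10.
20(2x + 1)^9
Chain rule: 10(2x+1)^{9} × 2 = 20(2x+1)^{9}.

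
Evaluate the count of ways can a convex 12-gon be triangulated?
16,796

Using the Catalan number formula: C_n = C(2n, n) / (n+1)
C_10 = C(20, 10) / (10+1)
     = 184756 / 11
     = 16,796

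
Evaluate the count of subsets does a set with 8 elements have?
Each element can be included or excluded: 2^8 = 256.

Answer: 256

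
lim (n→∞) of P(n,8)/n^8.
1

Reasoning: P(n,8) = n(n-1)···(n-7) ≈ n^8 for large n. Limit = 1.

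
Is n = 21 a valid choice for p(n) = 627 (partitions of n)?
No

Solution: Pentagonal recurrence p(n) = p(n−1) + p(n−2) − p(n−5) − p(n−7) + …: p(21) = p(20) + p(19) − p(16) − p(14) + p(9) + p(6) = 627 + 490 − 231 − 135 + 30 + 11 = 792, which does not equal 627.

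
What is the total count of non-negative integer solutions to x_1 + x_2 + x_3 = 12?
C(12+3-1, 3-1) = 91.

Answer: 91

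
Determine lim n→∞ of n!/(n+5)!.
0

Explanation: n!/(n+5)! = 1/[(n+1)(n+2)···(n+5)] → 0 as n → ∞.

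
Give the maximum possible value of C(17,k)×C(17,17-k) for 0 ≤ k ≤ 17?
590,976,100

C(17,k)·C(17,17-k) = C(17,k)², maximised at the centre k = 8: C(17,8)² = 590,976,100.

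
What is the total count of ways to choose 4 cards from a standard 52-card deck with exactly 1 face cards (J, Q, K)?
118,560

Working:
12 face cards and 40 non-face cards: C(12,1) × C(40,3) = 12 × 9,880 = 118,560.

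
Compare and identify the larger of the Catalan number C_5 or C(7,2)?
C_5

C_5 = C(10,5)/(5+1) = 252/6 = 42; C(7,2) = 21.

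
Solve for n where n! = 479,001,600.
n! is strictly increasing. 10! = 3,628,800, 11! = 39,916,800, 12! = 479,001,600 ✓. So n = 12.
Final answer: 12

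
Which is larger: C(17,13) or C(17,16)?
C(17,13)

Explanation: C(17,13)=2,380, C(17,16)=17.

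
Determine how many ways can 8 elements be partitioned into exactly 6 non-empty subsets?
266

Explanation: This equals S(8,6), the Stirling number of the 2nd kind.
Using the Stirling recurrence: S(n,k) = k·S(n-1,k) + S(n-1,k-1)
S(8,6) = 6·S(7,6) + S(7,5)
         = 6·21 + 140
         = 126 + 140
         = 266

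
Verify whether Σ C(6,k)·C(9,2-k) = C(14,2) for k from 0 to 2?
False

Explanation: Vandermonde's identity gives C(15,2) = 105; RHS C(14,2) = 91.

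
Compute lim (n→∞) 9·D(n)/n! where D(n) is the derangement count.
9/e

D(n)/n! → 1/e, so 9·D(n)/n! → 9/e.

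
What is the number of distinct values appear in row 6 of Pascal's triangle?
Row 6 has entries C(6,0)..C(6,6); by symmetry C(6,k)=C(6,6-k), giving 4 distinct values.
Final answer: 4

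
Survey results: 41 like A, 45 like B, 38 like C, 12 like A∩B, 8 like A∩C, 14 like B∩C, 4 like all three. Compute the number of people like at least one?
|A∪B∪C| = 41+45+38-12-8-14+4 = 94.
Final answer: 94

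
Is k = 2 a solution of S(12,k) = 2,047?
Yes

Reasoning: S(12,2) = 2·S(11,2) + S(11,1) = 2·1,023 + 1 = 2,047, which equals 2,047.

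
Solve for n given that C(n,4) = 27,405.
30
C(n,4) = n(n−1)(n−2)(n−3)/4! is increasing in n, and n(n−1)(n−2)(n−3) = 4!·27,405 = 657,720 ≈ (n−1.5)^4 gives n ≈ 30.0. Check: C(28,4) = 20,475, C(29,4) = 23,751, C(30,4) = 27,405 ✓. So n = 30.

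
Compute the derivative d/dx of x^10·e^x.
(10x^9 + x^10)e^x

Working:
Product rule: d/dx[x^10]·e^x + x^10·d/dx[e^x] = 10x^{9}e^x + x^10e^x.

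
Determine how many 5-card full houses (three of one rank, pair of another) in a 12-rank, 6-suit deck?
39,600

Solution: Triple rank: 12. Triple suits: C(6,3)=20. Pair rank: 11. Pair suits: C(6,2)=15. Total: 39,600.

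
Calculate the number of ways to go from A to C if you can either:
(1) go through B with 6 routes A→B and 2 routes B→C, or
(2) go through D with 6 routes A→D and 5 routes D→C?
Route via B: 6×2=12. Route via D: 6×5=30. Total: 42.

Answer: 42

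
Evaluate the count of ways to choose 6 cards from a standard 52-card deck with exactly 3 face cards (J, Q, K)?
12 face cards and 40 non-face cards: C(12,3) × C(40,3) = 220 × 9,880 = 2,173,600.

Answer: 2,173,600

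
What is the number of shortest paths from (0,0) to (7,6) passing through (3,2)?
To (3,2): C(5,3)=10. From there: C(8,4)=70. Total: 700.

Answer: 700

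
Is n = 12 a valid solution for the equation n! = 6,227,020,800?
No

Reasoning: 12! = 12·11! = 12·39,916,800 = 479,001,600, which does not equal 6,227,020,800.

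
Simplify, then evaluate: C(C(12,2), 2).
2,145

Reasoning: C(12,2) = 66, then C(66, 2) = 2,145.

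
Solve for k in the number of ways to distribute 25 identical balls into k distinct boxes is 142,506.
Stars and bars: the count is C(25+k−1, k−1), increasing in k. k=4: C(28,3) = 3,276, k=5: C(29,4) = 23,751, k=6: C(30,5) = 142,506 ✓. So k = 6.

Answer: 6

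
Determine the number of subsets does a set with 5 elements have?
32

Solution: Each element can be included or excluded: 2^5 = 32.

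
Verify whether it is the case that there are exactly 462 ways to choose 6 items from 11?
True

C(11,6) = 462.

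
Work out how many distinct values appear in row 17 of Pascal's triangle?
Row 17 has entries C(17,0)..C(17,17); by symmetry C(17,k)=C(17,17-k), giving 9 distinct values.

Answer: 9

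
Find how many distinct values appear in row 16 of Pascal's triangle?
9
Row 16 has entries C(16,0)..C(16,16); by symmetry C(16,k)=C(16,16-k), giving 9 distinct values.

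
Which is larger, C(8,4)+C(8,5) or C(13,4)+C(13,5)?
C(13,4)+C(13,5)

First=126, Second=2,002.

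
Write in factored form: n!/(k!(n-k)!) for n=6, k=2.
C(6,2) = 15

Reasoning: This is the binomial coefficient C(6,2) = 15.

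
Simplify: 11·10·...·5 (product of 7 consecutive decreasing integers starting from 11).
1,663,200

Solution: This is P(11,7) = 11!/(4)! = 1,663,200.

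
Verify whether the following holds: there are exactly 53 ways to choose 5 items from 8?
False

Reasoning: C(8,5) = 56 ≠ 53.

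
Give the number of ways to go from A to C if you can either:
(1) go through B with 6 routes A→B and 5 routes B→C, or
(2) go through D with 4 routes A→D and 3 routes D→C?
42

Reasoning: Route via B: 6×5=30. Route via D: 4×3=12. Total: 42.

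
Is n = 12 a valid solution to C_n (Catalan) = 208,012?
Yes

Solution: C_12 = C(24,12)/(12+1) = 2,704,156/13 = 208,012, which equals 208,012.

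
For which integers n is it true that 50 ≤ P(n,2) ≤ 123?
P(7,2)=42; P(8,2)=56; P(9,2)=72; P(10,2)=90; P(11,2)=110; P(12,2)=132. So valid n = 8, 9, 10, 11.

Answer: 8, 9, 10, 11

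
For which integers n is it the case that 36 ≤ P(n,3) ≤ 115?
P(4,3)=24; P(5,3)=60; P(6,3)=120. So valid n = 5.

Answer: 5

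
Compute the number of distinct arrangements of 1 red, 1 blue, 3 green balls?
20
Multinomial: 5!/(1! × 1! × 3!) = 20.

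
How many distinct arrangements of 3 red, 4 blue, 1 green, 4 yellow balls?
138,600
Multinomial: 12!/(3! × 4! × 1! × 4!) = 138,600.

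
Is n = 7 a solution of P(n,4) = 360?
No

P(7,4) = 7·6·5·4 = 840, which does not equal 360.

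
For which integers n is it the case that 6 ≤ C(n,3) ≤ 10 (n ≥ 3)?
5

C(4,3)=4; C(5,3)=10; C(6,3)=20. So valid n = 5.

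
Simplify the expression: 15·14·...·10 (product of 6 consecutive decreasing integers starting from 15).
3,603,600

This is P(15,6) = 15!/(9)! = 3,603,600.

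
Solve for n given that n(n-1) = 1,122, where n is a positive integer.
n² − n − 1,122 = 0, so n = (1 ± √(1 + 4·1,122))/2 = (1 ± √4,489)/2 = (1 ± 67)/2, i.e. n = 34 or n = -33. Taking the positive root, n = 34 (check: 34×33 = 1,122).
Final answer: 34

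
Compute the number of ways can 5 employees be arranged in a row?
Arrangements of 5 distinct objects: 5! = 120.

Answer: 120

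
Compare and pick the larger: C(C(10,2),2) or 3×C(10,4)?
C(C(10,2),2)

Working:
C(C(10,2),2)=990, 3×C(10,4)=630.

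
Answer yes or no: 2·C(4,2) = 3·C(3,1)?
No

Reasoning: Absorption identity k·C(n,k) = n·C(n-1,k-1). LHS = 2·6 = 12; RHS = 3·3 = 9.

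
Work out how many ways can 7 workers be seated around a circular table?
720
Circular arrangements: (7-1)! = 720.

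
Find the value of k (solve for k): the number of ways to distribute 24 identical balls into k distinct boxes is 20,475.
5
Stars and bars: the count is C(24+k−1, k−1), increasing in k. k=3: C(26,2) = 325, k=4: C(27,3) = 2,925, k=5: C(28,4) = 20,475 ✓. So k = 5.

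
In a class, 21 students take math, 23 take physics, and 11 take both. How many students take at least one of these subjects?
33

Explanation: |A∪B| = |A|+|B|-|A∩B| = 21+23-11 = 33.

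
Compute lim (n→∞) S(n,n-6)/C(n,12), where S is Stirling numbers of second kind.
The leading term of S(n,n-6) as a polynomial in n is (11)!!·C(n,12), so the ratio → (11)!! = 10395.

Answer: 10395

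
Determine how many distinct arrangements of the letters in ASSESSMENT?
75,600
Word has 10 letters (A=1, S=4, E=2, M=1, N=1, T=1). Arrangements: 10!/Π(k!) = 75,600.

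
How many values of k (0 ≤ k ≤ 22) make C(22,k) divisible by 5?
8

Explanation: Checking C(22,k) mod 5 for k = 0..22: divisible at k = 3, 4, 8, 9, 13, 14, 18, 19. That's 8 values.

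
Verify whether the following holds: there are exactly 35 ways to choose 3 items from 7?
C(7,3) = 35.

Answer: True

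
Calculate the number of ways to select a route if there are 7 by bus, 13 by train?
By the addition principle: 7 + 13 = 20.

Answer: 20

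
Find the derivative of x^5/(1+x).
(5x^4(1+x) - x^5)/(1+x)²

Solution: Quotient rule: [5x^{4}(1+x) - x^5]/(1+x)².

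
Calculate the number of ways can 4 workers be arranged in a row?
24
Arrangements of 4 distinct objects: 4! = 24.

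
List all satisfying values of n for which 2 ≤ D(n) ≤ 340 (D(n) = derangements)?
3, 4, 5, 6
Using D(n) = (n−1)[D(n−1) + D(n−2)] with D(1)=0, D(2)=1: D(2)=1; D(3)=2; D(4)=9; D(5)=44; D(6)=265; D(7)=1,854. So valid n = 3, 4, 5, 6.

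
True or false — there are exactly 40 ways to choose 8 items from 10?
False

Reasoning: C(10,8) = 45 ≠ 40.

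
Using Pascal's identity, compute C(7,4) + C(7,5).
56

Solution: C(7,4) + C(7,5) = C(8,5) = 56.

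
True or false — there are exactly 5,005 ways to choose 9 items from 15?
True

Solution: C(15,9) = 5,005.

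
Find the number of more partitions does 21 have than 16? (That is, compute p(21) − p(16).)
561

Reasoning: Pentagonal recurrence p(n) = p(n−1) + p(n−2) − p(n−5) − p(n−7) + …: p(21) = p(20) + p(19) − p(16) − p(14) + p(9) + p(6) = 627 + 490 − 231 − 135 + 30 + 11 = 792.
p(16) = p(15) + p(14) − p(11) − p(9) + p(4) + p(1) = 176 + 135 − 56 − 30 + 5 + 1 = 231.
Difference = 792 − 231 = 561.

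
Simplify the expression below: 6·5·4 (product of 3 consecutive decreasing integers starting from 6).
120

Solution: This is P(6,3) = 6!/(3)! = 120.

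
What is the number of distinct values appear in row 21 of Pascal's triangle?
11

Working:
Row 21 has entries C(21,0)..C(21,21); by symmetry C(21,k)=C(21,21-k), giving 11 distinct values.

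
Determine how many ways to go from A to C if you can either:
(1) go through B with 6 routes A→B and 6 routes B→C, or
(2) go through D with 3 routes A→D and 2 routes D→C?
Route via B: 6×6=36. Route via D: 3×2=6. Total: 42.
Final answer: 42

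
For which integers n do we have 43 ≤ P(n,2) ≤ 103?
8, 9, 10

Explanation: P(7,2)=42; P(8,2)=56; P(9,2)=72; P(10,2)=90; P(11,2)=110. So valid n = 8, 9, 10.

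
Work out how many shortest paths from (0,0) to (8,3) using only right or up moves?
165

Working:
Choose 8 rights from 11 moves: C(11,8) = 165.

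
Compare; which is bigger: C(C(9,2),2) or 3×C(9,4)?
C(C(9,2),2)

Working:
C(C(9,2),2)=630, 3×C(9,4)=378.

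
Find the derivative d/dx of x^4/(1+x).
(4x^3(1+x) - x^4)/(1+x)²

Explanation: Quotient rule: [4x^{3}(1+x) - x^4]/(1+x)².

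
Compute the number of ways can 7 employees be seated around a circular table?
720

Explanation: Circular arrangements: (7-1)! = 720.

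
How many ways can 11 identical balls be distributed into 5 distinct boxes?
1,365

Reasoning: C(11+5-1, 5-1) = C(15, 4) = 1,365.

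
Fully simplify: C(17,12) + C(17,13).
8,568

Working:
By Pascal's identity: C(18,13) = 8,568.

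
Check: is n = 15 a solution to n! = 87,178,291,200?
No

Reasoning: 15! = 15·14! = 15·87,178,291,200 = 1,307,674,368,000, which does not equal 87,178,291,200.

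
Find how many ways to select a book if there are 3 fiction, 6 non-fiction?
9

Explanation: By the addition principle: 3 + 6 = 9.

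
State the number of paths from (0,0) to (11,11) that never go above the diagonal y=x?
58,786

Explanation: Counted by the Catalan number C_11: C_11 = C(22,11)/(11+1) = 705,432/12 = 58,786.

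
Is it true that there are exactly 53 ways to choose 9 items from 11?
False

Solution: C(11,9) = 55 ≠ 53.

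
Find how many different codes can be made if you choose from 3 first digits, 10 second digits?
By the multiplication principle: 3 × 10 = 30.
Final answer: 30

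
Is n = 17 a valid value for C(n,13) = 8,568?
C(17,13) = 17·16·15·14·13·12·11·10·9·8·7·6·5/13! = 14,820,309,504,000/6,227,020,800 = 2,380, which does not equal 8,568.

Answer: No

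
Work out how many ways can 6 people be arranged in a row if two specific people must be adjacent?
240

Working:
Treat pair as unit: (6-1)! arrangements × 2 internal orders = 240.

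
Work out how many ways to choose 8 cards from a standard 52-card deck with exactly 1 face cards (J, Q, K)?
223,722,720

Explanation: 12 face cards and 40 non-face cards: C(12,1) × C(40,7) = 12 × 18,643,560 = 223,722,720.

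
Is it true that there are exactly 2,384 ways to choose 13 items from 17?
False

Reasoning: C(17,13) = 2,380 ≠ 2384.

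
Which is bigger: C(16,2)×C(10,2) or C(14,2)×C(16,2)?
C(16,2)×C(10,2)=5,400, C(14,2)×C(16,2)=10,920.
Final answer: C(14,2)×C(16,2)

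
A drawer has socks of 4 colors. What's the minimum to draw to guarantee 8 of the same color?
Worst case: 7 of each = 28. One more: 29.
Final answer: 29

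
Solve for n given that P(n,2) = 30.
6

Solution: P(n,2) = n(n−1) is increasing in n; n(n−1) ≈ (n−0.5)^2 = 30 gives n ≈ 6.0. Check: P(4,2) = 12, P(5,2) = 20, P(6,2) = 30 ✓. So n = 6.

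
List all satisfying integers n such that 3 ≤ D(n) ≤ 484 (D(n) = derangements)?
4, 5, 6

Explanation: Using D(n) = (n−1)[D(n−1) + D(n−2)] with D(1)=0, D(2)=1: D(3)=2; D(4)=9; D(5)=44; D(6)=265; D(7)=1,854. So valid n = 4, 5, 6.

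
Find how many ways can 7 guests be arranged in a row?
5,040

Solution: Arrangements of 7 distinct objects: 7! = 5,040.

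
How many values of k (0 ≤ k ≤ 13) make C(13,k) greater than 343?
6

Solution: Row 13 is unimodal and symmetric about k=13/2. C(13,3)=286 ≤ 343; C(13,4)=715 > 343; by symmetry C(13,k) > 343 for k = 4..9. That's 9 - 4 + 1 = 6 values.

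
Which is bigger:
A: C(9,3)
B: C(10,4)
B

Working:
A=C(9,3)=84, B=C(10,4)=210.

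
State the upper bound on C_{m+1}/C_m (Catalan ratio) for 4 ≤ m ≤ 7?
10/3

Explanation: C_{m+1}/C_m = 2(2m+1)/(m+2), which increases with m. Maximum at m = 7: 2·15/9 = 10/3.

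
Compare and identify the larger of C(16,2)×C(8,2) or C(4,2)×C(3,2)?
C(16,2)×C(8,2)
C(16,2)×C(8,2)=3,360, C(4,2)×C(3,2)=18.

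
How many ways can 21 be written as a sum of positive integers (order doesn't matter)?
792

Explanation: Pentagonal recurrence p(n) = p(n−1) + p(n−2) − p(n−5) − p(n−7) + …: p(21) = p(20) + p(19) − p(16) − p(14) + p(9) + p(6) = 627 + 490 − 231 − 135 + 30 + 11 = 792.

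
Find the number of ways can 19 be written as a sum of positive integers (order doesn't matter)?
490
Pentagonal recurrence p(n) = p(n−1) + p(n−2) − p(n−5) − p(n−7) + …: p(19) = p(18) + p(17) − p(14) − p(12) + p(7) + p(4) = 385 + 297 − 135 − 77 + 15 + 5 = 490.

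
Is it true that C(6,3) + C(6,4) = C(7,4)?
Pascal's identity: LHS = 20 + 15 = 35; RHS = C(7,4) = 35. Both sides agree, so the statement holds.
Final answer: True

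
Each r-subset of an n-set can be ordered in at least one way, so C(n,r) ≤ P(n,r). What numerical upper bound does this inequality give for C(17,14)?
59,281,238,016,000

Reasoning: P(17,14) = 17·16·15·14·13·12·11·10·9·8·7·6·5·4 = 59,281,238,016,000, so C(17,14) ≤ 59,281,238,016,000. (The bound is loose by a factor of 14! = 87,178,291,200: C(17,14) = 59,281,238,016,000/87,178,291,200 = 680.)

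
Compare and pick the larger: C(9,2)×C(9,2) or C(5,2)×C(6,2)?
C(9,2)×C(9,2)=1,296, C(5,2)×C(6,2)=150.
Final answer: C(9,2)×C(9,2)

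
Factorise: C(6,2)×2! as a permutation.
P(6,2)

Solution: C(6,2)×2! = [6!/(2!(4)!)]×2! = 6!/(4)! = P(6,2) = 30.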